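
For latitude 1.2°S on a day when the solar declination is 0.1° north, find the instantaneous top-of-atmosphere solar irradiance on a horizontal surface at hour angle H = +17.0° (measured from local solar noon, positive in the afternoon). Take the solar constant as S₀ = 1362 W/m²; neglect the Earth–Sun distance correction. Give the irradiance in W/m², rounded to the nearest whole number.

1302 W/m²

cos θ_z = sin(-1.2°) sin(0.1°) + cos(-1.2°) cos(0.1°) cos(17.00°) = 0.0000 + 0.9561 = 0.9561.
Top-of-atmosphere irradiance = S₀ cos θ_z = 1362 × 0.9561 = 1302.21 W/m².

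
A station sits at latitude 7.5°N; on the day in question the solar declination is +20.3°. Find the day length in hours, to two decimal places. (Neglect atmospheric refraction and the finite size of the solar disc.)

cos H_s = −tan(7.5°) · tan(20.3°) = -0.0487, so H_s = arccos(-0.0487) = 92.79°.
Day length = 2 H_s / 15° h⁻¹ = 185.58° / 15 = 12.372 h.

12.37 hours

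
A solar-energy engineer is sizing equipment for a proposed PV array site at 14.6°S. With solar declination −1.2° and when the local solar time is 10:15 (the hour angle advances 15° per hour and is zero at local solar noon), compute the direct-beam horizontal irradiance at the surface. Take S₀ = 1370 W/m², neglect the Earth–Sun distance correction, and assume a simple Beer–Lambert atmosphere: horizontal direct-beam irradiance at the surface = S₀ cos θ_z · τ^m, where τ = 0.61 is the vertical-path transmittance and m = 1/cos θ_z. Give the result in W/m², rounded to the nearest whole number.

679 W/m²

Hour angle H = 15° × (10.25 − 12) = -26.25°.
cos θ_z = sin(-14.6°) sin(-1.2°) + cos(-14.6°) cos(-1.2°) cos(-26.25°) = 0.0053 + 0.8677 = 0.8730.
Air mass m = 1/cos θ_z = 1/0.8730 = 1.145; τ^m = 0.61^1.145 = 0.5678.
Surface direct beam = 1370 × 0.8730 × 0.5678 = 679.09 W/m².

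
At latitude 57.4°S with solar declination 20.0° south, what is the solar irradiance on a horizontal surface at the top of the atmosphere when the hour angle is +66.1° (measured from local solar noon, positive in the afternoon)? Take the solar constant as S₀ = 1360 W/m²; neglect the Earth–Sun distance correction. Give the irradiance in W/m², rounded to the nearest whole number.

671 W/m²

With φ = -57.4°, δ = -20.0°, H = 66.10°: sin φ sin δ = 0.2881, cos φ cos δ cos H = 0.2051, so cos θ_z = 0.4932.
Top-of-atmosphere irradiance = S₀ cos θ_z = 1360 × 0.4932 = 670.75 W/m².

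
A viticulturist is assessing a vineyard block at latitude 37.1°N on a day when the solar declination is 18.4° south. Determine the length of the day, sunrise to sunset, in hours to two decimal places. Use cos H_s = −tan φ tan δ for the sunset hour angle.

cos H_s = −tan(37.1°) · tan(-18.4°) = 0.2516, so H_s = arccos(0.2516) = 75.43°.
Day length = 2 H_s / 15° h⁻¹ = 150.86° / 15 = 10.057 h.

10.06 hours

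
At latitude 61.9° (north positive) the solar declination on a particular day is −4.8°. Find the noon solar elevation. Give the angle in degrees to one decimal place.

At local solar noon the hour angle is zero, so the elevation is 90° − |φ − δ| = 90° − |61.9° − (-4.8°)| = 90° − 66.7° = 23.3°.

23.3°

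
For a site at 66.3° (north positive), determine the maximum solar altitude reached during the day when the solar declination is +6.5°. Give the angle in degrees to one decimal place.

30.2°

At local solar noon the hour angle is zero, so the elevation is 90° − |φ − δ| = 90° − |66.3° − (6.5°)| = 90° − 59.8° = 30.2°.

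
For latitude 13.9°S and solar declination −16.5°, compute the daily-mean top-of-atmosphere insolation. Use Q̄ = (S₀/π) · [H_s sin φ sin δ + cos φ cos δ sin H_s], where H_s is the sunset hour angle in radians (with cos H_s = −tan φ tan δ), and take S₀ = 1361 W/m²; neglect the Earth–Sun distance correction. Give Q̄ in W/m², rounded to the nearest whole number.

cos H_s = −tan(-13.9°) · tan(-16.5°) = -0.0733, so H_s = arccos(-0.0733) = 94.20°. In radians, H_s = 1.6441.
H_s sin φ sin δ = 1.6441 × -0.2402 × -0.2840 = 0.1122.
cos φ cos δ sin H_s = 0.9707 × 0.9588 × 0.9973 = 0.9282.
Q̄ = (1361/π) × (0.1122 + 0.9282) = 433.22 × 1.0404 = 450.72 W/m².

451 W/m²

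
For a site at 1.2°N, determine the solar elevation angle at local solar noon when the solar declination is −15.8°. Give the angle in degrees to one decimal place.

At local solar noon the hour angle is zero, so the elevation is 90° − |φ − δ| = 90° − |1.2° − (-15.8°)| = 90° − 17.0° = 73.0°.

73.0°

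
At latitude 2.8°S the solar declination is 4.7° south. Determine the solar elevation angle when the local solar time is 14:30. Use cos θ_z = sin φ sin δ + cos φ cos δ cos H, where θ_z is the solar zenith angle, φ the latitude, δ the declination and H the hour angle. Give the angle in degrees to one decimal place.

52.5°

Hour angle H = 15° × (14.5 − 12) = 37.50°.
cos θ_z = sin(-2.8°) sin(-4.7°) + cos(-2.8°) cos(-4.7°) cos(37.50°) = 0.0040 + 0.7897 = 0.7937.
θ_z = arccos(0.7937) = 37.47°, so the elevation is 90° − 37.47° = 52.53°.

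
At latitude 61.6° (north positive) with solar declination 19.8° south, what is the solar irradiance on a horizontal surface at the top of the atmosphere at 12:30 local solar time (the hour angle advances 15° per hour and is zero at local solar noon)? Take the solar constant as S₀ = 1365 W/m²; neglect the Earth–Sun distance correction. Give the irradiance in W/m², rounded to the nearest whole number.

Hour angle H = 15° × (12.5 − 12) = 7.50°.
cos θ_z = sin(61.6°) sin(-19.8°) + cos(61.6°) cos(-19.8°) cos(7.50°) = -0.2980 + 0.4437 = 0.1457.
Top-of-atmosphere irradiance = S₀ cos θ_z = 1365 × 0.1457 = 198.88 W/m².

199 W/m²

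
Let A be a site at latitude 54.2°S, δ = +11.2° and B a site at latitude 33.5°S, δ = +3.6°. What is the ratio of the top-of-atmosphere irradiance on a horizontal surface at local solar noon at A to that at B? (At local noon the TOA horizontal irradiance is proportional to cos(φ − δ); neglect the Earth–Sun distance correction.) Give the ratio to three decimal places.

A: cos θ_z = cos(-54.2° − (11.2°)) = 0.4163.
B: cos θ_z = cos(-33.5° − (3.6°)) = 0.7976.
Ratio A/B = 0.4163 / 0.7976 = 0.5219.

0.522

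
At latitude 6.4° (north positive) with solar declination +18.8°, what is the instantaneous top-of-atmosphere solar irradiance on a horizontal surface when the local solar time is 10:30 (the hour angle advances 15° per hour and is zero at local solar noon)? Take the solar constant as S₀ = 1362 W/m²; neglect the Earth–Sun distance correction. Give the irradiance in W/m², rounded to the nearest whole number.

Hour angle H = 15° × (10.5 − 12) = -22.50°.
With φ = 6.4°, δ = 18.8°, H = -22.50°: sin φ sin δ = 0.0359, cos φ cos δ cos H = 0.8691, so cos θ_z = 0.9050.
Top-of-atmosphere irradiance = S₀ cos θ_z = 1362 × 0.9050 = 1232.61 W/m².

1233 W/m²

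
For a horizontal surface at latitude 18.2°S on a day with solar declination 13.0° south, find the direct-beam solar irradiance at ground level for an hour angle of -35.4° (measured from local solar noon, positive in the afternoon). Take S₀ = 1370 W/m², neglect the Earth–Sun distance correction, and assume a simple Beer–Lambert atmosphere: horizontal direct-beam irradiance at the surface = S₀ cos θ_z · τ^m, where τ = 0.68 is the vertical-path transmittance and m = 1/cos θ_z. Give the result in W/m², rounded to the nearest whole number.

cos θ_z = sin φ sin δ + cos φ cos δ cos H = (-0.3123)(-0.2250) + (0.9500)(0.9744)(0.8151) = 0.8248.
Air mass m = 1/cos θ_z = 1/0.8248 = 1.212; τ^m = 0.68^1.212 = 0.6266.
Surface direct beam = 1370 × 0.8248 × 0.6266 = 708.04 W/m².

708 W/m²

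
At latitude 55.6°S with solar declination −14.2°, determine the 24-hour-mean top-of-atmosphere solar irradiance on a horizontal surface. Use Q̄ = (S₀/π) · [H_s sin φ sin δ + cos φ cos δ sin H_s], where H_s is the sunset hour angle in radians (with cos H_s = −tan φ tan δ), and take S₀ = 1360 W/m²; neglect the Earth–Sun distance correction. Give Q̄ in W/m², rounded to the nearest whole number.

cos H_s = −tan(-55.6°) · tan(-14.2°) = -0.3696, so H_s = arccos(-0.3696) = 111.69°. In radians, H_s = 1.9494.
H_s sin φ sin δ = 1.9494 × -0.8251 × -0.2453 = 0.3946.
cos φ cos δ sin H_s = 0.5650 × 0.9694 × 0.9292 = 0.5089.
Q̄ = (1360/π) × (0.3946 + 0.5089) = 432.90 × 0.9035 = 391.13 W/m².

391 W/m²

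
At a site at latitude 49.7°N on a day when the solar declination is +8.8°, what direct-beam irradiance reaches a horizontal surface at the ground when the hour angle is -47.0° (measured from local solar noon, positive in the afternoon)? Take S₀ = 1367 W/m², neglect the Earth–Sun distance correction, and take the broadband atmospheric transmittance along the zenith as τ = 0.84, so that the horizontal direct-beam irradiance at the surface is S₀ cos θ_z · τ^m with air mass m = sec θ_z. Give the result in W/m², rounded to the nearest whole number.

With φ = 49.7°, δ = 8.8°, H = -47.00°: sin φ sin δ = 0.1167, cos φ cos δ cos H = 0.4359, so cos θ_z = 0.5526.
Air mass m = 1/cos θ_z = 1/0.5526 = 1.810; τ^m = 0.84^1.810 = 0.7294.
Surface direct beam = 1367 × 0.5526 × 0.7294 = 550.99 W/m².

551 W/m²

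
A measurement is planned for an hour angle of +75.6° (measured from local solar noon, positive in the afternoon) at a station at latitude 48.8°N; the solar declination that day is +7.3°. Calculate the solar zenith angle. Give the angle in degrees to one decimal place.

cos θ_z = sin φ sin δ + cos φ cos δ cos H = (0.7524)(0.1271) + (0.6587)(0.9919)(0.2487) = 0.2581.
θ_z = arccos(0.2581) = 75.04°.

75.0°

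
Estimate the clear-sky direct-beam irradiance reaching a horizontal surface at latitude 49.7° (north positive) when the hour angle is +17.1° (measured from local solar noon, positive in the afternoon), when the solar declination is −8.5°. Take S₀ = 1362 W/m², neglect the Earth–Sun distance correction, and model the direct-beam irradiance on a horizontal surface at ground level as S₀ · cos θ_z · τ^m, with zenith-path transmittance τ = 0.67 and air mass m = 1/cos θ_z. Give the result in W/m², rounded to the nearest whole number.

304 W/m²

cos θ_z = sin(49.7°) sin(-8.5°) + cos(49.7°) cos(-8.5°) cos(17.10°) = -0.1127 + 0.6114 = 0.4987.
Air mass m = 1/cos θ_z = 1/0.4987 = 2.005; τ^m = 0.67^2.005 = 0.4480.
Surface direct beam = 1362 × 0.4987 × 0.4480 = 304.29 W/m².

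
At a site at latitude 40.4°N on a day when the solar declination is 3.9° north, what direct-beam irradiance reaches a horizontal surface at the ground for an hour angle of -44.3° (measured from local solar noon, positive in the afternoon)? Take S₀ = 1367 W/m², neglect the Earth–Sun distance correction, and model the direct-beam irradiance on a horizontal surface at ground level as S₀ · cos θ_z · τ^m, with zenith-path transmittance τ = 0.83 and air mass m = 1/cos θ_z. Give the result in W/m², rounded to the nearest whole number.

With φ = 40.4°, δ = 3.9°, H = -44.30°: sin φ sin δ = 0.0441, cos φ cos δ cos H = 0.5438, so cos θ_z = 0.5879.
Air mass m = 1/cos θ_z = 1/0.5879 = 1.701; τ^m = 0.83^1.701 = 0.7284.
Surface direct beam = 1367 × 0.5879 × 0.7284 = 585.39 W/m².

585 W/m²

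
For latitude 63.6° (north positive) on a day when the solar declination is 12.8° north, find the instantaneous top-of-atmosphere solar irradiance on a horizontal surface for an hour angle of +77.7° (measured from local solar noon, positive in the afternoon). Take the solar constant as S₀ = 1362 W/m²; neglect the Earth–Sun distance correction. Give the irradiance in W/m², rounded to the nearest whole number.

396 W/m²

cos θ_z = sin φ sin δ + cos φ cos δ cos H = (0.8957)(0.2215) + (0.4446)(0.9751)(0.2130) = 0.2907.
Top-of-atmosphere irradiance = S₀ cos θ_z = 1362 × 0.2907 = 395.93 W/m².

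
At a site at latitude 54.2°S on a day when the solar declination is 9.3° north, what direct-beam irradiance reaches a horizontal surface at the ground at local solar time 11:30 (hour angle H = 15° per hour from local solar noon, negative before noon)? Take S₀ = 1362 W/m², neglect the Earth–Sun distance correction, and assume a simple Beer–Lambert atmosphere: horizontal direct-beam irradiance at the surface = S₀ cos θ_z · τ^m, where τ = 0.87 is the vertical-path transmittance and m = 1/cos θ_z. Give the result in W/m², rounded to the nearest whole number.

438 W/m²

Hour angle H = 15° × (11.5 − 12) = -7.50°.
cos θ_z = sin(-54.2°) sin(9.3°) + cos(-54.2°) cos(9.3°) cos(-7.50°) = -0.1311 + 0.5723 = 0.4412.
Air mass m = 1/cos θ_z = 1/0.4412 = 2.267; τ^m = 0.87^2.267 = 0.7293.
Surface direct beam = 1362 × 0.4412 × 0.7293 = 438.25 W/m².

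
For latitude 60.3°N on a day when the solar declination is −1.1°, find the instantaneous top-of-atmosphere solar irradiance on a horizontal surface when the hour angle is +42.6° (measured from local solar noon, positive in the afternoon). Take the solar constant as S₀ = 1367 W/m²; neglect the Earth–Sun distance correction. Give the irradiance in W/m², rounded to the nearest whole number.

cos θ_z = sin(60.3°) sin(-1.1°) + cos(60.3°) cos(-1.1°) cos(42.60°) = -0.0167 + 0.3646 = 0.3479.
Top-of-atmosphere irradiance = S₀ cos θ_z = 1367 × 0.3479 = 475.58 W/m².

476 W/m²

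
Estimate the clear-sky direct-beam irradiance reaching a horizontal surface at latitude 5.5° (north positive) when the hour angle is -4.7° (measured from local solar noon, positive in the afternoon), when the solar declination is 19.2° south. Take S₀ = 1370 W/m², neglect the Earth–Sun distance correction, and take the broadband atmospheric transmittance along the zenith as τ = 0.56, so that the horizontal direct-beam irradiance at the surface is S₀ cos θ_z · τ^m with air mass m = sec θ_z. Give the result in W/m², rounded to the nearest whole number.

With φ = 5.5°, δ = -19.2°, H = -4.70°: sin φ sin δ = -0.0315, cos φ cos δ cos H = 0.9369, so cos θ_z = 0.9054.
Air mass m = 1/cos θ_z = 1/0.9054 = 1.104; τ^m = 0.56^1.104 = 0.5272.
Surface direct beam = 1370 × 0.9054 × 0.5272 = 653.94 W/m².

654 W/m²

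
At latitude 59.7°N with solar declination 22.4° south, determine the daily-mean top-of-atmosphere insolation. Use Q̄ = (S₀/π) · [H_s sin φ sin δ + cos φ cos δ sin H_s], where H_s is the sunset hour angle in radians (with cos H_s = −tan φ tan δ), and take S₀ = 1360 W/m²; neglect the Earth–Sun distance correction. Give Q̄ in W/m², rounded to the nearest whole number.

31 W/m²

The sunset hour angle satisfies cos H_s = −tan φ tan δ = 0.7053, giving H_s = 45.15°. In radians, H_s = 0.7880.
H_s sin φ sin δ = 0.7880 × 0.8634 × -0.3811 = -0.2593.
cos φ cos δ sin H_s = 0.5045 × 0.9245 × 0.7089 = 0.3306.
Q̄ = (1360/π) × (-0.2593 + 0.3306) = 432.90 × 0.0713 = 30.87 W/m².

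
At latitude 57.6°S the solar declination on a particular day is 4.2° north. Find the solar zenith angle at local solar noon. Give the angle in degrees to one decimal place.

At local solar noon the hour angle is zero, so the zenith angle is |φ − δ| = |-57.6° − (4.2°)| = 61.8°.

61.8°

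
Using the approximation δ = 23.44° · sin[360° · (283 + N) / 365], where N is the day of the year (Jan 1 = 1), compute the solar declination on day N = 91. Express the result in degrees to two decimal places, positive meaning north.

360 × (283 + 91) / 365 = 368.877°; sin(368.877°) = 0.1543.
δ = 23.44 × 0.1543 = 3.617° ≈ +3.62°.

+3.62°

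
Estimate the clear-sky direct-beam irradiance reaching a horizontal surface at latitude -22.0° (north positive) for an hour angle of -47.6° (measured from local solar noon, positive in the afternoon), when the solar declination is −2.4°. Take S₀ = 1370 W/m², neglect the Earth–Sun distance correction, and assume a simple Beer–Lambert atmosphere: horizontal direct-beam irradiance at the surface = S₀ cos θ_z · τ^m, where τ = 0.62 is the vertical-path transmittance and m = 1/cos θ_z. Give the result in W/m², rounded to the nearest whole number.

416 W/m²

cos θ_z = sin φ sin δ + cos φ cos δ cos H = (-0.3746)(-0.0419) + (0.9272)(0.9991)(0.6743) = 0.6403.
Air mass m = 1/cos θ_z = 1/0.6403 = 1.562; τ^m = 0.62^1.562 = 0.4739.
Surface direct beam = 1370 × 0.6403 × 0.4739 = 415.71 W/m².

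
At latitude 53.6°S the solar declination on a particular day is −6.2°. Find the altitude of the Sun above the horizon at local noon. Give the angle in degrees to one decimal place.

42.6°

At local solar noon the hour angle is zero, so the elevation is 90° − |φ − δ| = 90° − |-53.6° − (-6.2°)| = 90° − 47.4° = 42.6°.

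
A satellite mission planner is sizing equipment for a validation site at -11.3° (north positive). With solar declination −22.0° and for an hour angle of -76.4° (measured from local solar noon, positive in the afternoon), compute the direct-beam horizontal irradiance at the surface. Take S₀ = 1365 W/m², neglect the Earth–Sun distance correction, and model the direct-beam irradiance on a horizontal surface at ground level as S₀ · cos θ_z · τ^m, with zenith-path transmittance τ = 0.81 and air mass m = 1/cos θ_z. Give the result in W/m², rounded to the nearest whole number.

188 W/m²

cos θ_z = sin φ sin δ + cos φ cos δ cos H = (-0.1959)(-0.3746) + (0.9806)(0.9272)(0.2351) = 0.2871.
Air mass m = 1/cos θ_z = 1/0.2871 = 3.483; τ^m = 0.81^3.483 = 0.4800.
Surface direct beam = 1365 × 0.2871 × 0.4800 = 188.11 W/m².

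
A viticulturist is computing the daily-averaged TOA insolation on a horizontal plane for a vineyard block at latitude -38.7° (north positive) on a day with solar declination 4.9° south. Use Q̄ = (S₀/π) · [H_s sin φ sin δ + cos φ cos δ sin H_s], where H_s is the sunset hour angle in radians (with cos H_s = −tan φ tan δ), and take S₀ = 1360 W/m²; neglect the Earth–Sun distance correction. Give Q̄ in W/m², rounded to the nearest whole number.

−tan φ tan δ = −(-0.8012)(-0.0857) = -0.0687; H_s = arccos(-0.0687) = 93.94°. In radians, H_s = 1.6396.
H_s sin φ sin δ = 1.6396 × -0.6252 × -0.0854 = 0.0875.
cos φ cos δ sin H_s = 0.7804 × 0.9963 × 0.9976 = 0.7756.
Q̄ = (1360/π) × (0.0875 + 0.7756) = 432.90 × 0.8631 = 373.64 W/m².

374 W/m²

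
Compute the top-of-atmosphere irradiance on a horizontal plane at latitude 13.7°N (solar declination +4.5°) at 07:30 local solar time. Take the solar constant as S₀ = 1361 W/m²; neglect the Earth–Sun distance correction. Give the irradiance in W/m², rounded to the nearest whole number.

Hour angle H = 15° × (7.5 − 12) = -67.50°.
cos θ_z = sin(13.7°) sin(4.5°) + cos(13.7°) cos(4.5°) cos(-67.50°) = 0.0186 + 0.3706 = 0.3892.
Top-of-atmosphere irradiance = S₀ cos θ_z = 1361 × 0.3892 = 529.70 W/m².

530 W/m²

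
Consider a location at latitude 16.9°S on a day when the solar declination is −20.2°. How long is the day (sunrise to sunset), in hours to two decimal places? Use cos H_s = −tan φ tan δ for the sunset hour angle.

12.86 hours

cos H_s = −tan(-16.9°) · tan(-20.2°) = -0.1118, so H_s = arccos(-0.1118) = 96.42°.
Day length = 2 H_s / 15° h⁻¹ = 192.84° / 15 = 12.856 h.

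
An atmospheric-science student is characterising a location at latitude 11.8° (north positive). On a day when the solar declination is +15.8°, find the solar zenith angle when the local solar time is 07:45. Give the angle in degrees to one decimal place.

Hour angle H = 15° × (7.75 − 12) = -63.75°.
cos θ_z = sin(11.8°) sin(15.8°) + cos(11.8°) cos(15.8°) cos(-63.75°) = 0.0557 + 0.4166 = 0.4723.
θ_z = arccos(0.4723) = 61.82°.

61.8°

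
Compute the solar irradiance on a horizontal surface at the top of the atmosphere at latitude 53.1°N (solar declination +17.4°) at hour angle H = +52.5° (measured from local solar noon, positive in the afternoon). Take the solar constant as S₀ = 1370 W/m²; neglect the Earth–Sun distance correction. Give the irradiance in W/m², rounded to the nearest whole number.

cos θ_z = sin(53.1°) sin(17.4°) + cos(53.1°) cos(17.4°) cos(52.50°) = 0.2391 + 0.3488 = 0.5879.
Top-of-atmosphere irradiance = S₀ cos θ_z = 1370 × 0.5879 = 805.42 W/m².

805 W/m²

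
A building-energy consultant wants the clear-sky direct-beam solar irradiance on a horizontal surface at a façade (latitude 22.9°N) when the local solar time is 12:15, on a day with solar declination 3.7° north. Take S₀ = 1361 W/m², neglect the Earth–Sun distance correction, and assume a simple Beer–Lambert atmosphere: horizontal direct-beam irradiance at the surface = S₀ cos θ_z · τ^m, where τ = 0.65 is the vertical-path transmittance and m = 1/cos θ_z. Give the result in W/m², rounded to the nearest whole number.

812 W/m²

Hour angle H = 15° × (12.25 − 12) = 3.75°.
cos θ_z = sin(22.9°) sin(3.7°) + cos(22.9°) cos(3.7°) cos(3.75°) = 0.0251 + 0.9173 = 0.9424.
Air mass m = 1/cos θ_z = 1/0.9424 = 1.061; τ^m = 0.65^1.061 = 0.6331.
Surface direct beam = 1361 × 0.9424 × 0.6331 = 812.02 W/m².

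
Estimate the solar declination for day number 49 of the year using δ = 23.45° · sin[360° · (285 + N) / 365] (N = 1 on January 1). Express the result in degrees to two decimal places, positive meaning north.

360 × (285 + 49) / 365 = 329.425°; sin(329.425°) = -0.5087.
δ = 23.45 × -0.5087 = -11.929° ≈ -11.93°.

-11.93°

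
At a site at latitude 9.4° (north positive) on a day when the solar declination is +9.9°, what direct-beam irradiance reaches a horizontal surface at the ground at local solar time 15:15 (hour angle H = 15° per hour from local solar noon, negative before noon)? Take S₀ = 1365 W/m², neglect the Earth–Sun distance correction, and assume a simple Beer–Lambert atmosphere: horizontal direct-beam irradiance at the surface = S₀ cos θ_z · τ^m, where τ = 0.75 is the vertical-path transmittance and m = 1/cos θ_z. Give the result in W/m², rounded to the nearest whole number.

Hour angle H = 15° × (15.25 − 12) = 48.75°.
cos θ_z = sin φ sin δ + cos φ cos δ cos H = (0.1633)(0.1719) + (0.9866)(0.9851)(0.6593) = 0.6688.
Air mass m = 1/cos θ_z = 1/0.6688 = 1.495; τ^m = 0.75^1.495 = 0.6505.
Surface direct beam = 1365 × 0.6688 × 0.6505 = 593.85 W/m².

594 W/m²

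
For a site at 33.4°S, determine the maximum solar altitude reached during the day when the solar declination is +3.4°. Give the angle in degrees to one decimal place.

At local solar noon the hour angle is zero, so the elevation is 90° − |φ − δ| = 90° − |-33.4° − (3.4°)| = 90° − 36.8° = 53.2°.

53.2°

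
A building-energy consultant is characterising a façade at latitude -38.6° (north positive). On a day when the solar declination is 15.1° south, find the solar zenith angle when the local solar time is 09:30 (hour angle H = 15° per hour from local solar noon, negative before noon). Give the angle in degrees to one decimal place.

40.4°

Hour angle H = 15° × (9.5 − 12) = -37.50°.
cos θ_z = sin(-38.6°) sin(-15.1°) + cos(-38.6°) cos(-15.1°) cos(-37.50°) = 0.1625 + 0.5986 = 0.7611.
θ_z = arccos(0.7611) = 40.44°.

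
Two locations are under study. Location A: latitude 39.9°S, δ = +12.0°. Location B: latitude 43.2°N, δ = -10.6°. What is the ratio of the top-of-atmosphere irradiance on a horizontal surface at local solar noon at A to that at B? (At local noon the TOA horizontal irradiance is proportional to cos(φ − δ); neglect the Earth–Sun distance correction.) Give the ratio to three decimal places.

1.045

A: cos θ_z = cos(-39.9° − (12.0°)) = 0.6170.
B: cos θ_z = cos(43.2° − (-10.6°)) = 0.5906.
Ratio A/B = 0.6170 / 0.5906 = 1.0447.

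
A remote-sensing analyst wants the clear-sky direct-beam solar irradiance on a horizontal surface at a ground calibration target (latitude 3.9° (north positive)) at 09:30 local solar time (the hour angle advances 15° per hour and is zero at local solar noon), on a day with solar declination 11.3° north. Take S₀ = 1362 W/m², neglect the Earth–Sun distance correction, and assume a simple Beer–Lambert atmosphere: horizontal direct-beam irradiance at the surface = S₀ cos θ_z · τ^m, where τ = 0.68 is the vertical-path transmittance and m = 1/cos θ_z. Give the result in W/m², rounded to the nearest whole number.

Hour angle H = 15° × (9.5 − 12) = -37.50°.
cos θ_z = sin(3.9°) sin(11.3°) + cos(3.9°) cos(11.3°) cos(-37.50°) = 0.0133 + 0.7762 = 0.7895.
Air mass m = 1/cos θ_z = 1/0.7895 = 1.267; τ^m = 0.68^1.267 = 0.6135.
Surface direct beam = 1362 × 0.7895 × 0.6135 = 659.70 W/m².

660 W/m²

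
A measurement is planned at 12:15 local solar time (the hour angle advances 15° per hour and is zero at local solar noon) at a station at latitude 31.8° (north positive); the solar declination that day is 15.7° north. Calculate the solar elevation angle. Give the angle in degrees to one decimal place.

73.5°

Hour angle H = 15° × (12.25 − 12) = 3.75°.
With φ = 31.8°, δ = 15.7°, H = 3.75°: sin φ sin δ = 0.1426, cos φ cos δ cos H = 0.8164, so cos θ_z = 0.9590.
θ_z = arccos(0.9590) = 16.46°, so the elevation is 90° − 16.46° = 73.54°.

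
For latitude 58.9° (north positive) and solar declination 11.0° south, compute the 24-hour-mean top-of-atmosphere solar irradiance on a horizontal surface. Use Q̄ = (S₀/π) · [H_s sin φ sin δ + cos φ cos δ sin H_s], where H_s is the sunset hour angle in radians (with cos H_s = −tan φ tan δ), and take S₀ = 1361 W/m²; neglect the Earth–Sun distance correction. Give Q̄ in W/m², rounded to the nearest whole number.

120 W/m²

−tan φ tan δ = −(1.6577)(-0.1944) = 0.3223; H_s = arccos(0.3223) = 71.20°. In radians, H_s = 1.2427.
H_s sin φ sin δ = 1.2427 × 0.8563 × -0.1908 = -0.2030.
cos φ cos δ sin H_s = 0.5165 × 0.9816 × 0.9467 = 0.4800.
Q̄ = (1361/π) × (-0.2030 + 0.4800) = 433.22 × 0.2770 = 120.00 W/m².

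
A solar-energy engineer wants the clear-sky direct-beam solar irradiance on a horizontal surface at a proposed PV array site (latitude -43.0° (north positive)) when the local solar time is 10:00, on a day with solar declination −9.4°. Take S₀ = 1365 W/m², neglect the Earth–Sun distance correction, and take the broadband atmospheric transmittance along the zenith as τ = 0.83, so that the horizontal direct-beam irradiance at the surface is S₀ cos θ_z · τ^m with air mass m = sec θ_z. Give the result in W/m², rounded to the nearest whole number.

780 W/m²

Hour angle H = 15° × (10 − 12) = -30.00°.
cos θ_z = sin φ sin δ + cos φ cos δ cos H = (-0.6820)(-0.1633) + (0.7314)(0.9866)(0.8660) = 0.7363.
Air mass m = 1/cos θ_z = 1/0.7363 = 1.358; τ^m = 0.83^1.358 = 0.7764.
Surface direct beam = 1365 × 0.7363 × 0.7764 = 780.32 W/m².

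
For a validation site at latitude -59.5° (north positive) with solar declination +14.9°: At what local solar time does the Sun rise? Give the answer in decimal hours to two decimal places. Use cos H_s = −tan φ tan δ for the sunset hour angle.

7.79 h

The sunset hour angle satisfies cos H_s = −tan φ tan δ = 0.4517, giving H_s = 63.15°.
Sunrise is at 12 − H_s/15 = 12 − 4.210 = 7.790 h local solar time.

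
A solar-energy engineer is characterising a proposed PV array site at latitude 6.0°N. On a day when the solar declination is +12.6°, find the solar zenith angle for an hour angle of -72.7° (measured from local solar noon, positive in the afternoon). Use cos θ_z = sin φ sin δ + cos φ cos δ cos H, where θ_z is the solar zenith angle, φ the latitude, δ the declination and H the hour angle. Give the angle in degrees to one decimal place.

cos θ_z = sin φ sin δ + cos φ cos δ cos H = (0.1045)(0.2181) + (0.9945)(0.9759)(0.2974) = 0.3114.
θ_z = arccos(0.3114) = 71.86°.

71.9°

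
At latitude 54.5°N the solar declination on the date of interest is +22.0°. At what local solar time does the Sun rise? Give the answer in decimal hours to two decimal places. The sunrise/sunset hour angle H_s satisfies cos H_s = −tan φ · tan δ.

3.70 h

The sunset hour angle satisfies cos H_s = −tan φ tan δ = -0.5664, giving H_s = 124.50°.
Sunrise is at 12 − H_s/15 = 12 − 8.300 = 3.700 h local solar time.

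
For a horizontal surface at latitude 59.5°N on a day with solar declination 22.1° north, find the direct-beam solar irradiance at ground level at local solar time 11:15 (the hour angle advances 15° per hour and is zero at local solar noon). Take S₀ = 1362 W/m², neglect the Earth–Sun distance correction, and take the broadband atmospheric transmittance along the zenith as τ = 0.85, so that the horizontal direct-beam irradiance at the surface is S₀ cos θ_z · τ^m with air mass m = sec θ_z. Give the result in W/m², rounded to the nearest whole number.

870 W/m²

Hour angle H = 15° × (11.25 − 12) = -11.25°.
With φ = 59.5°, δ = 22.1°, H = -11.25°: sin φ sin δ = 0.3242, cos φ cos δ cos H = 0.4612, so cos θ_z = 0.7854.
Air mass m = 1/cos θ_z = 1/0.7854 = 1.273; τ^m = 0.85^1.273 = 0.8131.
Surface direct beam = 1362 × 0.7854 × 0.8131 = 869.79 W/m².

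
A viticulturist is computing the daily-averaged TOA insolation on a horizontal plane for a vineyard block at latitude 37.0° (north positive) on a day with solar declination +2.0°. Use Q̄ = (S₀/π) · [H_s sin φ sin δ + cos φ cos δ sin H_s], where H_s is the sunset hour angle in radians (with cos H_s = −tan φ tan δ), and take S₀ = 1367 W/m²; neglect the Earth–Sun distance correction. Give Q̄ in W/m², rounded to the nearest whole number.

362 W/m²

−tan φ tan δ = −(0.7536)(0.0349) = -0.0263; H_s = arccos(-0.0263) = 91.51°. In radians, H_s = 1.5972.
H_s sin φ sin δ = 1.5972 × 0.6018 × 0.0349 = 0.0335.
cos φ cos δ sin H_s = 0.7986 × 0.9994 × 0.9997 = 0.7979.
Q̄ = (1367/π) × (0.0335 + 0.7979) = 435.13 × 0.8314 = 361.77 W/m².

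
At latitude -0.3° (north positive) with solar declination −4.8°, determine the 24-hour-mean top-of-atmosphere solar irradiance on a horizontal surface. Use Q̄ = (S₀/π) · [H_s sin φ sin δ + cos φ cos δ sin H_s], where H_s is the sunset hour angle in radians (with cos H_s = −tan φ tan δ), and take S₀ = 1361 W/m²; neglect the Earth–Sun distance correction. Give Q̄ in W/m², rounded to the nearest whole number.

cos H_s = −tan(-0.3°) · tan(-4.8°) = -0.0004, so H_s = arccos(-0.0004) = 90.02°. In radians, H_s = 1.5711.
H_s sin φ sin δ = 1.5711 × -0.0052 × -0.0837 = 0.0007.
cos φ cos δ sin H_s = 1.0000 × 0.9965 × 1.0000 = 0.9965.
Q̄ = (1361/π) × (0.0007 + 0.9965) = 433.22 × 0.9972 = 432.01 W/m².

432 W/m²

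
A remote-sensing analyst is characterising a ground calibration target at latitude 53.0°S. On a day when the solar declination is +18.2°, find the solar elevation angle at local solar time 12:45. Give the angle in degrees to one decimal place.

Hour angle H = 15° × (12.75 − 12) = 11.25°.
With φ = -53.0°, δ = 18.2°, H = 11.25°: sin φ sin δ = -0.2494, cos φ cos δ cos H = 0.5607, so cos θ_z = 0.3113.
θ_z = arccos(0.3113) = 71.86°, so the elevation is 90° − 71.86° = 18.14°.

18.1°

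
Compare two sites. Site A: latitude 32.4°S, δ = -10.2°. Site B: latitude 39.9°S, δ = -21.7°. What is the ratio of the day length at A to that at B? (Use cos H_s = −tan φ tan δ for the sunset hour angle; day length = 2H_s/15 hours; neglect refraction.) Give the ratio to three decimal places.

0.882

A: H_s = arccos(−tan -32.4° · tan -10.2°) = 96.56°, so 2H_s/15 = 12.8747 h.
B: H_s = arccos(−tan -39.9° · tan -21.7°) = 109.43°, so 2H_s/15 = 14.5907 h.
Ratio A/B = 12.8747 / 14.5907 = 0.8824.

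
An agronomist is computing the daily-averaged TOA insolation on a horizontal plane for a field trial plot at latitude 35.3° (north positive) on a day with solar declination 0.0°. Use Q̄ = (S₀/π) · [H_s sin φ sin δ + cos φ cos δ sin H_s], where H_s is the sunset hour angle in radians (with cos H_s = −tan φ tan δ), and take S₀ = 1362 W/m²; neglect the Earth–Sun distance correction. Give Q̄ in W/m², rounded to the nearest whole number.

354 W/m²

−tan φ tan δ = −(0.7080)(0.0000) = 0.0000; H_s = arccos(0.0000) = 90.00°. In radians, H_s = 1.5708.
H_s sin φ sin δ = 1.5708 × 0.5779 × 0.0000 = 0.0000.
cos φ cos δ sin H_s = 0.8161 × 1.0000 × 1.0000 = 0.8161.
Q̄ = (1362/π) × (0.0000 + 0.8161) = 433.54 × 0.8161 = 353.81 W/m².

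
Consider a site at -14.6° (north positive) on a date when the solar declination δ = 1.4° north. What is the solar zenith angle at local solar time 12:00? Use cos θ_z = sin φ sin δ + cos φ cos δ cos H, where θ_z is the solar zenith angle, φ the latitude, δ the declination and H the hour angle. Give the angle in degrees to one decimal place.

Hour angle H = 15° × (12 − 12) = 0.00°.
cos θ_z = sin φ sin δ + cos φ cos δ cos H = (-0.2521)(0.0244) + (0.9677)(0.9997)(1.0000) = 0.9613.
θ_z = arccos(0.9613) = 15.99°.

16.0°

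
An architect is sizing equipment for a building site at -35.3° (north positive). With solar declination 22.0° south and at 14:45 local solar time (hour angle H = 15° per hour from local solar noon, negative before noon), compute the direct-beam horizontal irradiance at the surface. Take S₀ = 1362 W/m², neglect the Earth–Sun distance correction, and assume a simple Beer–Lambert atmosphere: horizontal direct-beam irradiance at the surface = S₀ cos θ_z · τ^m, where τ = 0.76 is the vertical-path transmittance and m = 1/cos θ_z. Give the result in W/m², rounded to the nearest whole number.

754 W/m²

Hour angle H = 15° × (14.75 − 12) = 41.25°.
With φ = -35.3°, δ = -22.0°, H = 41.25°: sin φ sin δ = 0.2165, cos φ cos δ cos H = 0.5689, so cos θ_z = 0.7854.
Air mass m = 1/cos θ_z = 1/0.7854 = 1.273; τ^m = 0.76^1.273 = 0.7051.
Surface direct beam = 1362 × 0.7854 × 0.7051 = 754.26 W/m².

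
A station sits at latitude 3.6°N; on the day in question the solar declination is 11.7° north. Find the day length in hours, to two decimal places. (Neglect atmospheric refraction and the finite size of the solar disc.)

cos H_s = −tan(3.6°) · tan(11.7°) = -0.0130, so H_s = arccos(-0.0130) = 90.74°.
Day length = 2 H_s / 15° h⁻¹ = 181.48° / 15 = 12.099 h.

12.10 hours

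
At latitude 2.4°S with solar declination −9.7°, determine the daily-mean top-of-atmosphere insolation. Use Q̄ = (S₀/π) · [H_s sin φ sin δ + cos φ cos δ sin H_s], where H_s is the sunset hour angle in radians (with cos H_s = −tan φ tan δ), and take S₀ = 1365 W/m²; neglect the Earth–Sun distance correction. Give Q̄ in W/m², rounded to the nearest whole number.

−tan φ tan δ = −(-0.0419)(-0.1709) = -0.0072; H_s = arccos(-0.0072) = 90.41°. In radians, H_s = 1.5780.
H_s sin φ sin δ = 1.5780 × -0.0419 × -0.1685 = 0.0111.
cos φ cos δ sin H_s = 0.9991 × 0.9857 × 1.0000 = 0.9848.
Q̄ = (1365/π) × (0.0111 + 0.9848) = 434.49 × 0.9959 = 432.71 W/m².

433 W/m²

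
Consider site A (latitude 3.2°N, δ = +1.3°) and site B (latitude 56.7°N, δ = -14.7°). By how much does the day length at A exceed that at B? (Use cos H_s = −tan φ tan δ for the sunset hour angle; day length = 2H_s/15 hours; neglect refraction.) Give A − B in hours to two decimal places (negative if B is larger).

+3.15 h

A: H_s = arccos(−tan 3.2° · tan 1.3°) = 90.07°, so 2H_s/15 = 12.0093 h.
B: H_s = arccos(−tan 56.7° · tan -14.7°) = 66.46°, so 2H_s/15 = 8.8613 h.
A − B = 12.0093 − 8.8613 = 3.1480 h.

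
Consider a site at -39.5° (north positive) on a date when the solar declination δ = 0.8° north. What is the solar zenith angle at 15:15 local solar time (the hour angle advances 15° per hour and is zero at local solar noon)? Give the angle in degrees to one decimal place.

60.0°

Hour angle H = 15° × (15.25 − 12) = 48.75°.
With φ = -39.5°, δ = 0.8°, H = 48.75°: sin φ sin δ = -0.0089, cos φ cos δ cos H = 0.5087, so cos θ_z = 0.4998.
θ_z = arccos(0.4998) = 60.01°.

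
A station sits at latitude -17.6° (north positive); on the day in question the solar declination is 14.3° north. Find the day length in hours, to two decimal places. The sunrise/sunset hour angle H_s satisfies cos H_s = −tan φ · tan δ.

11.38 hours

cos H_s = −tan(-17.6°) · tan(14.3°) = 0.0809, so H_s = arccos(0.0809) = 85.36°.
Day length = 2 H_s / 15° h⁻¹ = 170.72° / 15 = 11.381 h.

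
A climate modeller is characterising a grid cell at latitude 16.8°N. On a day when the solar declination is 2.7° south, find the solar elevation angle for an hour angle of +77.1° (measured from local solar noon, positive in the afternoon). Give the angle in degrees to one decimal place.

11.5°

cos θ_z = sin(16.8°) sin(-2.7°) + cos(16.8°) cos(-2.7°) cos(77.10°) = -0.0136 + 0.2135 = 0.1999.
θ_z = arccos(0.1999) = 78.47°, so the elevation is 90° − 78.47° = 11.53°.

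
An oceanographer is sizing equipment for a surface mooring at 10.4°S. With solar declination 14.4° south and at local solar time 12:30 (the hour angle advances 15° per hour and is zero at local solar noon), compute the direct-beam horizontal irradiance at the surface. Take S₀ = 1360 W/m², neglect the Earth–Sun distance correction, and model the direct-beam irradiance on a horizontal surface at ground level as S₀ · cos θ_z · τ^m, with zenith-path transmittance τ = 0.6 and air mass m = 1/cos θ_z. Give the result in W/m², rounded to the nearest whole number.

803 W/m²

Hour angle H = 15° × (12.5 − 12) = 7.50°.
cos θ_z = sin(-10.4°) sin(-14.4°) + cos(-10.4°) cos(-14.4°) cos(7.50°) = 0.0449 + 0.9445 = 0.9894.
Air mass m = 1/cos θ_z = 1/0.9894 = 1.011; τ^m = 0.6^1.011 = 0.5966.
Surface direct beam = 1360 × 0.9894 × 0.5966 = 802.78 W/m².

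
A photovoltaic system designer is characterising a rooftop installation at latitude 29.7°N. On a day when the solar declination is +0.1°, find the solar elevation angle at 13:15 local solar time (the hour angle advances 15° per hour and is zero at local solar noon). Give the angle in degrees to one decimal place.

55.4°

Hour angle H = 15° × (13.25 − 12) = 18.75°.
cos θ_z = sin(29.7°) sin(0.1°) + cos(29.7°) cos(0.1°) cos(18.75°) = 0.0009 + 0.8225 = 0.8234.
θ_z = arccos(0.8234) = 34.57°, so the elevation is 90° − 34.57° = 55.43°.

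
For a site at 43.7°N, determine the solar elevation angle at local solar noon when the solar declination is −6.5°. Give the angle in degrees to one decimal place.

At local solar noon the hour angle is zero, so the elevation is 90° − |φ − δ| = 90° − |43.7° − (-6.5°)| = 90° − 50.2° = 39.8°.

39.8°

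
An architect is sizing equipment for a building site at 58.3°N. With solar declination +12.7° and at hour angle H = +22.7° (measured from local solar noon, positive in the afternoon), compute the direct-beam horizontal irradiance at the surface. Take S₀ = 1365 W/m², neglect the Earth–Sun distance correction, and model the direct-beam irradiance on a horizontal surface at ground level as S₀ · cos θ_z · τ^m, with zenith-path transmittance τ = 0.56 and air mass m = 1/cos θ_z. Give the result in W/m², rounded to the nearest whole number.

cos θ_z = sin φ sin δ + cos φ cos δ cos H = (0.8508)(0.2198) + (0.5255)(0.9755)(0.9225) = 0.6599.
Air mass m = 1/cos θ_z = 1/0.6599 = 1.515; τ^m = 0.56^1.515 = 0.4154.
Surface direct beam = 1365 × 0.6599 × 0.4154 = 374.18 W/m².

374 W/m²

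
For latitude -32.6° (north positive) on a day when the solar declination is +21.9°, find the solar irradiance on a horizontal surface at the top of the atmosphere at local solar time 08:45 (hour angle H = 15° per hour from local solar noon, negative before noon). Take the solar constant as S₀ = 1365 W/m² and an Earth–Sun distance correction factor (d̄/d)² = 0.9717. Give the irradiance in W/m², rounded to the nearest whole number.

Hour angle H = 15° × (8.75 − 12) = -48.75°.
cos θ_z = sin φ sin δ + cos φ cos δ cos H = (-0.5388)(0.3730) + (0.8425)(0.9278)(0.6593) = 0.3144.
Top-of-atmosphere irradiance = S₀ (d̄/d)² cos θ_z = 1365 × 0.9717 × 0.3144 = 417.01 W/m².

417 W/m²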